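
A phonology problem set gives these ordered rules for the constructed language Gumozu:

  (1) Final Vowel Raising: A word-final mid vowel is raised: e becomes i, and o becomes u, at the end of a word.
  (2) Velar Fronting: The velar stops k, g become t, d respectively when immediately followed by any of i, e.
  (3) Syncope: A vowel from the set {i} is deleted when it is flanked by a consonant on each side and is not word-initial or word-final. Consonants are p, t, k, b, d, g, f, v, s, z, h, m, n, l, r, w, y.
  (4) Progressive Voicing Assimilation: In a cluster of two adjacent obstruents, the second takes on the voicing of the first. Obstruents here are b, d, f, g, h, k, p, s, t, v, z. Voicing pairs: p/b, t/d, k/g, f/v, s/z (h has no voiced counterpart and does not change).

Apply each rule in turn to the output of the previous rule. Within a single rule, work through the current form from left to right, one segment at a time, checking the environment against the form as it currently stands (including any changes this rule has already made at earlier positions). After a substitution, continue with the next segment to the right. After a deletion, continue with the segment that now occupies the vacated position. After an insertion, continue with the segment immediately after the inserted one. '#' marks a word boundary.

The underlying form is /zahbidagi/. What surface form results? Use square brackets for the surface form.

[zahptadi]

(1) Final Vowel Raising: no change — [zahbidagi]
(2) Velar Fronting: [zahbidagi] → [zahbidadi]
(3) Syncope: [zahbidadi] → [zahbdadi]
(4) Progressive Voicing Assimilation: [zahbdadi] → [zahptadi]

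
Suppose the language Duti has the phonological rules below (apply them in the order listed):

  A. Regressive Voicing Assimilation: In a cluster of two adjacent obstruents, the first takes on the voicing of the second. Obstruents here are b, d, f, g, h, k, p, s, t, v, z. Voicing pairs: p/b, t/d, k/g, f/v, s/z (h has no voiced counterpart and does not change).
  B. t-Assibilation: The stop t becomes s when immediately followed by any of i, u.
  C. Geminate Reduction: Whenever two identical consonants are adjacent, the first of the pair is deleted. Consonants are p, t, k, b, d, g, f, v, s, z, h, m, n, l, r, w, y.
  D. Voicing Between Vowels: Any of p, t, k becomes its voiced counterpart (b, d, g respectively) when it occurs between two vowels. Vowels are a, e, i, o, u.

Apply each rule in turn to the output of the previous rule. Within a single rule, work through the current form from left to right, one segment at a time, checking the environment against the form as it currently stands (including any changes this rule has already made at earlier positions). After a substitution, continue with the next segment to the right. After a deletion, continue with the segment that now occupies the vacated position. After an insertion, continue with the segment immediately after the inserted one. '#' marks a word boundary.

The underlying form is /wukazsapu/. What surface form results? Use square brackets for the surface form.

[wugasabu]

A Regressive Voicing Assimilation: [wukazsapu] → [wukassapu]
B t-Assibilation: no change — [wukassapu]
C Geminate Reduction: [wukassapu] → [wukasapu]
D Voicing Between Vowels: [wukasapu] → [wugasabu]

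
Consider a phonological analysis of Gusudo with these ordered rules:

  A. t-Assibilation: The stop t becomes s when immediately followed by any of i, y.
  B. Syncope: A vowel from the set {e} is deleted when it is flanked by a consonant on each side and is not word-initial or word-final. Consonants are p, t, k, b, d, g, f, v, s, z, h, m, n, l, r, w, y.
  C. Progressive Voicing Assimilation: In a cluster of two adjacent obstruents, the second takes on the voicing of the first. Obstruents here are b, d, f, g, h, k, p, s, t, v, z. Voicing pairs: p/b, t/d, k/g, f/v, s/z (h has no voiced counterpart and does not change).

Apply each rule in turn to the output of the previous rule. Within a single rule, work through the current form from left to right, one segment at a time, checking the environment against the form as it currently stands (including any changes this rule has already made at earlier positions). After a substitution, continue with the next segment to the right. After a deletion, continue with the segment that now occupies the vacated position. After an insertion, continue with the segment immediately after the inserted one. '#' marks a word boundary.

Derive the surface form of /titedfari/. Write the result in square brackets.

A t-Assibilation: [titedfari] → [sitedfari]
B Syncope: [sitedfari] → [sitdfari]
C Progressive Voicing Assimilation: [sitdfari] → [sittfari]

[sittfari]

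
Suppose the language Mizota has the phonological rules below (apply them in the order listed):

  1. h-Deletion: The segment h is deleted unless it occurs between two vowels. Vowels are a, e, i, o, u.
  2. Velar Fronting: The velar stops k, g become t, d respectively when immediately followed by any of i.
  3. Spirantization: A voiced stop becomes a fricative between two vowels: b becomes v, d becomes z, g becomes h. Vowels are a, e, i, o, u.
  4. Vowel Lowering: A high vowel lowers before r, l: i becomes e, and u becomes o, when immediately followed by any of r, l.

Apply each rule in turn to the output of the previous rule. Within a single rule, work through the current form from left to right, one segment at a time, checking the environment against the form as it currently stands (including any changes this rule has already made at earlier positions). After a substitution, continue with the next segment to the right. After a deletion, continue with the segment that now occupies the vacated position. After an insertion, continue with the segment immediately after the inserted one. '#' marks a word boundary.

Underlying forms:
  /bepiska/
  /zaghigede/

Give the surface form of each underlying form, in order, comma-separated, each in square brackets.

[bepiska], [zaziheze]

/bepiska/:
  1 h-Deletion: no change — [bepiska]
  2 Velar Fronting: no change — [bepiska]
  3 Spirantization: no change — [bepiska]
  4 Vowel Lowering: no change — [bepiska]
/zaghigede/:
  1 h-Deletion: [zaghigede] → [zagigede]
  2 Velar Fronting: [zagigede] → [zadigede]
  3 Spirantization: [zadigede] → [zaziheze]
  4 Vowel Lowering: no change — [zaziheze]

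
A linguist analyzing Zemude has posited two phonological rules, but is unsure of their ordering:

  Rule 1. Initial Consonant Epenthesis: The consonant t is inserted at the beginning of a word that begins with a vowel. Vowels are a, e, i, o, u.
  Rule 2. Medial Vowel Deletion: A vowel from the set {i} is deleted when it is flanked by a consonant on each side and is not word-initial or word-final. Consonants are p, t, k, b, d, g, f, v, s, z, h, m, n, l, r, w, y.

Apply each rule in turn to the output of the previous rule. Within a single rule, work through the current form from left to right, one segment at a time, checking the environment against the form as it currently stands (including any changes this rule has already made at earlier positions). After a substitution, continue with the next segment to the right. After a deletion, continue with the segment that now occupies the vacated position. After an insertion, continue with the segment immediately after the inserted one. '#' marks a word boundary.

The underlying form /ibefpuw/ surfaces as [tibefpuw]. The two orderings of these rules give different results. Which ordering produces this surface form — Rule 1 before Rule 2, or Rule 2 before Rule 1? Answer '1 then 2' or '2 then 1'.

Order 1 then 2:
  1 Initial Consonant Epenthesis: [ibefpuw] → [tibefpuw]
  2 Medial Vowel Deletion: [tibefpuw] → [tbefpuw]
  result: [tbefpuw]
Order 2 then 1:
  2 Medial Vowel Deletion: no change — [ibefpuw]
  1 Initial Consonant Epenthesis: [ibefpuw] → [tibefpuw]
  result: [tibefpuw]

2 then 1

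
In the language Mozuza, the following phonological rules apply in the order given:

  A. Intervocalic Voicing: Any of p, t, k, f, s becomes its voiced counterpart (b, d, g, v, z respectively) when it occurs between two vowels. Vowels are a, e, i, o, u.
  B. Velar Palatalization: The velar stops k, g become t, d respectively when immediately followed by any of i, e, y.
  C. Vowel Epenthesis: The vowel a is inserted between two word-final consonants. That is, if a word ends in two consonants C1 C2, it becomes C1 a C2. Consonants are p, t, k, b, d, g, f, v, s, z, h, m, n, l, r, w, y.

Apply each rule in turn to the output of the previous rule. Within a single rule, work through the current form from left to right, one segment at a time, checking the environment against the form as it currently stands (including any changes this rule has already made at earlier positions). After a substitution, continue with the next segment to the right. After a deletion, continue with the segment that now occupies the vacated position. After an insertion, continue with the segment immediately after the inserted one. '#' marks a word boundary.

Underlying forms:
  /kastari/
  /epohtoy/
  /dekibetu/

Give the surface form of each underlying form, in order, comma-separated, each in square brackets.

/kastari/:
  A Intervocalic Voicing: no change — [kastari]
  B Velar Palatalization: no change — [kastari]
  C Vowel Epenthesis: no change — [kastari]
/epohtoy/:
  A Intervocalic Voicing: [epohtoy] → [ebohtoy]
  B Velar Palatalization: no change — [ebohtoy]
  C Vowel Epenthesis: no change — [ebohtoy]
/dekibetu/:
  A Intervocalic Voicing: [dekibetu] → [degibedu]
  B Velar Palatalization: [degibedu] → [dedibedu]
  C Vowel Epenthesis: no change — [dedibedu]

[kastari], [ebohtoy], [dedibedu]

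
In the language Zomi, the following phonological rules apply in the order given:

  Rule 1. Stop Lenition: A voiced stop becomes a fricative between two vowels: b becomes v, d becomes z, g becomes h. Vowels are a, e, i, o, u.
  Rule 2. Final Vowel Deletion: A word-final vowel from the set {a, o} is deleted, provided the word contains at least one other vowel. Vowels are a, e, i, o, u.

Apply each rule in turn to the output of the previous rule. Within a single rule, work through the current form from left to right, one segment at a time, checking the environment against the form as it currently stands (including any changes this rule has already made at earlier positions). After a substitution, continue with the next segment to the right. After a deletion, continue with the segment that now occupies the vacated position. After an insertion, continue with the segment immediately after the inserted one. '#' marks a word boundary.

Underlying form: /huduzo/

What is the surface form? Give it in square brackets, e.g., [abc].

Rule 1 Stop Lenition: [huduzo] → [huzuzo]
Rule 2 Final Vowel Deletion: [huzuzo] → [huzuz]

[huzuz]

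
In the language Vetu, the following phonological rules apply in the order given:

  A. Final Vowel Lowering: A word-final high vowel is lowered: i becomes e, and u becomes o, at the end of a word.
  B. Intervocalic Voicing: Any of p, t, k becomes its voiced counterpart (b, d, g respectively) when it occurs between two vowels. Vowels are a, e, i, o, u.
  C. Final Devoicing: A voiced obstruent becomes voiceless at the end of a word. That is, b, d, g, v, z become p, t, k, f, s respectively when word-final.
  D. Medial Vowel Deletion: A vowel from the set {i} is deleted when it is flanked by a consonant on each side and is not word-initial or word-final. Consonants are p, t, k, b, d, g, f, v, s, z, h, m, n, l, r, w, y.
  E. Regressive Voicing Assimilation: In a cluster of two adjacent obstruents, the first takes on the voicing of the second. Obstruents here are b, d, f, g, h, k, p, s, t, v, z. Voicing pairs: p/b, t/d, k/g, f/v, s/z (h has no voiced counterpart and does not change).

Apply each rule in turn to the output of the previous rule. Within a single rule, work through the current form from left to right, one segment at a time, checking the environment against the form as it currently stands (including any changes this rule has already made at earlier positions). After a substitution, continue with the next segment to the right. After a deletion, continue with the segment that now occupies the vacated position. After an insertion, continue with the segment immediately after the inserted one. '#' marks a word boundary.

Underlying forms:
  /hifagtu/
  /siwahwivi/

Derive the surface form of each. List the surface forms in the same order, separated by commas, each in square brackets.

[hfakto], [swahwve]

/hifagtu/:
  A Final Vowel Lowering: [hifagtu] → [hifagto]
  B Intervocalic Voicing: no change — [hifagto]
  C Final Devoicing: no change — [hifagto]
  D Medial Vowel Deletion: [hifagto] → [hfagto]
  E Regressive Voicing Assimilation: [hfagto] → [hfakto]
/siwahwivi/:
  A Final Vowel Lowering: [siwahwivi] → [siwahwive]
  B Intervocalic Voicing: no change — [siwahwive]
  C Final Devoicing: no change — [siwahwive]
  D Medial Vowel Deletion: [siwahwive] → [swahwve]
  E Regressive Voicing Assimilation: no change — [swahwve]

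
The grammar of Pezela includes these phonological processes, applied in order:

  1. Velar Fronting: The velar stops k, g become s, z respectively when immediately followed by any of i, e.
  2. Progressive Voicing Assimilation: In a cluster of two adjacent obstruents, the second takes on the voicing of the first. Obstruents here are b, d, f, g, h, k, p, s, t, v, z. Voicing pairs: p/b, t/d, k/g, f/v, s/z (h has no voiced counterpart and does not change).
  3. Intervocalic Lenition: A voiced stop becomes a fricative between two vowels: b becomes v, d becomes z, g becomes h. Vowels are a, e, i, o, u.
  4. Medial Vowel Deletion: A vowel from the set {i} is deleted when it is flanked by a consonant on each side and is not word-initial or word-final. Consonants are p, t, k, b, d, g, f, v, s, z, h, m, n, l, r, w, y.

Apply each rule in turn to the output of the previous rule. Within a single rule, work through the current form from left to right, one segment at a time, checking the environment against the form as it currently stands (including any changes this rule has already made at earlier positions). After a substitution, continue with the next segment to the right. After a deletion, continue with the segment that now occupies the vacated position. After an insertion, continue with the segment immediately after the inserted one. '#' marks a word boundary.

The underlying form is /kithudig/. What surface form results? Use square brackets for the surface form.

1 Velar Fronting: [kithudig] → [sithudig]
2 Progressive Voicing Assimilation: no change — [sithudig]
3 Intervocalic Lenition: [sithudig] → [sithuzig]
4 Medial Vowel Deletion: [sithuzig] → [sthuzg]

[sthuzg]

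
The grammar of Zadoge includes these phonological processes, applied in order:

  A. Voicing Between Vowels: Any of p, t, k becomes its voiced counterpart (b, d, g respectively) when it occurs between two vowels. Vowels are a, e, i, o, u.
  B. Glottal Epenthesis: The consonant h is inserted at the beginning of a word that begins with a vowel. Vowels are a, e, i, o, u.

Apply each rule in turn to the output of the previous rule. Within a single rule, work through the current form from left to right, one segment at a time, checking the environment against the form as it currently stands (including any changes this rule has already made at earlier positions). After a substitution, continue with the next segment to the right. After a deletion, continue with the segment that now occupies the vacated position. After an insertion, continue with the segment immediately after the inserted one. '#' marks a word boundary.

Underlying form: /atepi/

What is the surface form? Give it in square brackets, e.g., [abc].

A Voicing Between Vowels: [atepi] → [adebi]
B Glottal Epenthesis: [adebi] → [hadebi]

[hadebi]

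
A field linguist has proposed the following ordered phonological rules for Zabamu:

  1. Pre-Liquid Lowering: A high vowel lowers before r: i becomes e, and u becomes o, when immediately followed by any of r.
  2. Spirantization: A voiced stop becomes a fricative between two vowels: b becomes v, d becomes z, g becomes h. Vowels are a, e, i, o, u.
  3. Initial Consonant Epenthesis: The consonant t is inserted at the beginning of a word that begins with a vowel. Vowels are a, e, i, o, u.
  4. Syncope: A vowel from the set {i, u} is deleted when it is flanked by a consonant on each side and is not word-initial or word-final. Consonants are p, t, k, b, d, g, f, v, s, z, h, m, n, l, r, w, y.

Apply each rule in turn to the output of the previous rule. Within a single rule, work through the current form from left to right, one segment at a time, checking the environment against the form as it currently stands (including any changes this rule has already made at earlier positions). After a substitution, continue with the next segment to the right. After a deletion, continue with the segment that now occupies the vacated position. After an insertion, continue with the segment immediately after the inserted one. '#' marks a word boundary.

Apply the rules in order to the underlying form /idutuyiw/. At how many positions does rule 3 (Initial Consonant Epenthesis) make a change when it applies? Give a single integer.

1 Pre-Liquid Lowering: no change — [idutuyiw]
2 Spirantization: [idutuyiw] → [izutuyiw]
3 Initial Consonant Epenthesis: [izutuyiw] → [tizutuyiw]
4 Syncope: [tizutuyiw] → [tztyw]
Rule 3 changed 1 position(s).

1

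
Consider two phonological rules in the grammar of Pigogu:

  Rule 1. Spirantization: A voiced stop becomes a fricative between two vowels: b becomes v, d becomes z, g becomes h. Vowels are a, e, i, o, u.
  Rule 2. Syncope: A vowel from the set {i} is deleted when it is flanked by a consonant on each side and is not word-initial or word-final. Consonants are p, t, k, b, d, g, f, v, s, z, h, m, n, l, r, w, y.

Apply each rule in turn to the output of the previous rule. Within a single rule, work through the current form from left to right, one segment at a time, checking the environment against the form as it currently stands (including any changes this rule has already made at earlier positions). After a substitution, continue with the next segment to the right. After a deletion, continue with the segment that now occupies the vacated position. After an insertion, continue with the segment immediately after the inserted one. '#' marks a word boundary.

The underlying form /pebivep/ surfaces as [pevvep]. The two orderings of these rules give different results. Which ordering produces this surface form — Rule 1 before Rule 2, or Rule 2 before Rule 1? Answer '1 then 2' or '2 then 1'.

Order 1 then 2:
  1 Spirantization: [pebivep] → [pevivep]
  2 Syncope: [pevivep] → [pevvep]
  result: [pevvep]
Order 2 then 1:
  2 Syncope: [pebivep] → [pebvep]
  1 Spirantization: no change — [pebvep]
  result: [pebvep]

1 then 2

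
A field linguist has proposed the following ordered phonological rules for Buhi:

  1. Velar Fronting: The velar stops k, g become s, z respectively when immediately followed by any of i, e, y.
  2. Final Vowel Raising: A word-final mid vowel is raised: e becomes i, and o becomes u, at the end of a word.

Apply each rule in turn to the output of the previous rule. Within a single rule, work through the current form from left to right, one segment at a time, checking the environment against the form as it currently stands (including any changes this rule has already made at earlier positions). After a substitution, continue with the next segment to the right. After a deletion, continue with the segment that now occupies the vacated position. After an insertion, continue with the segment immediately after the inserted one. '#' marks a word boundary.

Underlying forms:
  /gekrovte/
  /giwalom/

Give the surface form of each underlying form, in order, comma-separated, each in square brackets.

/gekrovte/:
  1 Velar Fronting: [gekrovte] → [zekrovte]
  2 Final Vowel Raising: [zekrovte] → [zekrovti]
/giwalom/:
  1 Velar Fronting: [giwalom] → [ziwalom]
  2 Final Vowel Raising: no change — [ziwalom]

[zekrovti], [ziwalom]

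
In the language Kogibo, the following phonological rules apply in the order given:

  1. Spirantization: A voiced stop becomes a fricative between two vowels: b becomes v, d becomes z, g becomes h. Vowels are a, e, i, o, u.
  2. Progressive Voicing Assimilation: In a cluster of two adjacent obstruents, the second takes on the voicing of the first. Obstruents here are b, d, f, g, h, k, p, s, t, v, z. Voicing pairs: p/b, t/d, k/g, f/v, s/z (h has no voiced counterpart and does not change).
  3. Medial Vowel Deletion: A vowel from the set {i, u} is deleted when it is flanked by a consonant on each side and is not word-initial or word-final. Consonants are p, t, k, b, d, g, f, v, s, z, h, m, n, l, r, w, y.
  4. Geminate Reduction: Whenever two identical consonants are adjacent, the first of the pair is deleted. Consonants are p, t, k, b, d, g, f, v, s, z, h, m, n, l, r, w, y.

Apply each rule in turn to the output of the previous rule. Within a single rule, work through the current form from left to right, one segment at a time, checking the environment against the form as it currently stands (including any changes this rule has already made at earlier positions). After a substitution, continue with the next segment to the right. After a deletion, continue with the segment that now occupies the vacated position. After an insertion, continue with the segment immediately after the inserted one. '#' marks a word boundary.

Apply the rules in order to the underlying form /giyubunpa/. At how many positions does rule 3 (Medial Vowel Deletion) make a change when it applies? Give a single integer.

1 Spirantization: [giyubunpa] → [giyuvunpa]
2 Progressive Voicing Assimilation: no change — [giyuvunpa]
3 Medial Vowel Deletion: [giyuvunpa] → [gyvnpa]
4 Geminate Reduction: no change — [gyvnpa]
Rule 3 changed 3 position(s).

3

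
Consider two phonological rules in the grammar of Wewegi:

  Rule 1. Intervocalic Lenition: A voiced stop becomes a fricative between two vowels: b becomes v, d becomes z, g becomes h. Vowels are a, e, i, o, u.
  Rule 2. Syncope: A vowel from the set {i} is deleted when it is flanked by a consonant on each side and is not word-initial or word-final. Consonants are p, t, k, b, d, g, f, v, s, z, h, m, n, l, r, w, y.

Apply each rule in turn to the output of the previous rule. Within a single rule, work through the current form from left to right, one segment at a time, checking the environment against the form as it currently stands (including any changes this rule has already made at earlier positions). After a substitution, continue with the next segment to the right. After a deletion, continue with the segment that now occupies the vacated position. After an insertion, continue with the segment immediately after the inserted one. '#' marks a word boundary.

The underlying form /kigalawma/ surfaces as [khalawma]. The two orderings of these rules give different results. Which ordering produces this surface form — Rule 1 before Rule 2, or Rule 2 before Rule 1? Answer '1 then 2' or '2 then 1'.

Order 1 then 2:
  1 Intervocalic Lenition: [kigalawma] → [kihalawma]
  2 Syncope: [kihalawma] → [khalawma]
  result: [khalawma]
Order 2 then 1:
  2 Syncope: [kigalawma] → [kgalawma]
  1 Intervocalic Lenition: no change — [kgalawma]
  result: [kgalawma]

1 then 2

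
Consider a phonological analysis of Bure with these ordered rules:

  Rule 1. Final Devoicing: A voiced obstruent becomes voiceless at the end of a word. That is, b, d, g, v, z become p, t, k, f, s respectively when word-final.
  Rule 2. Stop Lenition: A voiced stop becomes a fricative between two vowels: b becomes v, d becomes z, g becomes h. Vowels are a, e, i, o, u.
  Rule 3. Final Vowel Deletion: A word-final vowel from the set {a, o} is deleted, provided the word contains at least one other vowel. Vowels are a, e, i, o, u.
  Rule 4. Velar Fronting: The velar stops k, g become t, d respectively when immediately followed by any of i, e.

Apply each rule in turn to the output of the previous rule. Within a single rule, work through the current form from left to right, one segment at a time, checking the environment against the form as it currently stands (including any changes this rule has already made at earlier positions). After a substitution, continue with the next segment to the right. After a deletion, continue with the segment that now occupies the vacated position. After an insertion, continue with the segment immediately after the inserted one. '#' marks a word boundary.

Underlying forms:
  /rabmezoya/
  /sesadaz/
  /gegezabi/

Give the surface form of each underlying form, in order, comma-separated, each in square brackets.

/rabmezoya/:
  Rule 1 Final Devoicing: no change — [rabmezoya]
  Rule 2 Stop Lenition: no change — [rabmezoya]
  Rule 3 Final Vowel Deletion: [rabmezoya] → [rabmezoy]
  Rule 4 Velar Fronting: no change — [rabmezoy]
/sesadaz/:
  Rule 1 Final Devoicing: [sesadaz] → [sesadas]
  Rule 2 Stop Lenition: [sesadas] → [sesazas]
  Rule 3 Final Vowel Deletion: no change — [sesazas]
  Rule 4 Velar Fronting: no change — [sesazas]
/gegezabi/:
  Rule 1 Final Devoicing: no change — [gegezabi]
  Rule 2 Stop Lenition: [gegezabi] → [gehezavi]
  Rule 3 Final Vowel Deletion: no change — [gehezavi]
  Rule 4 Velar Fronting: [gehezavi] → [dehezavi]

[rabmezoy], [sesazas], [dehezavi]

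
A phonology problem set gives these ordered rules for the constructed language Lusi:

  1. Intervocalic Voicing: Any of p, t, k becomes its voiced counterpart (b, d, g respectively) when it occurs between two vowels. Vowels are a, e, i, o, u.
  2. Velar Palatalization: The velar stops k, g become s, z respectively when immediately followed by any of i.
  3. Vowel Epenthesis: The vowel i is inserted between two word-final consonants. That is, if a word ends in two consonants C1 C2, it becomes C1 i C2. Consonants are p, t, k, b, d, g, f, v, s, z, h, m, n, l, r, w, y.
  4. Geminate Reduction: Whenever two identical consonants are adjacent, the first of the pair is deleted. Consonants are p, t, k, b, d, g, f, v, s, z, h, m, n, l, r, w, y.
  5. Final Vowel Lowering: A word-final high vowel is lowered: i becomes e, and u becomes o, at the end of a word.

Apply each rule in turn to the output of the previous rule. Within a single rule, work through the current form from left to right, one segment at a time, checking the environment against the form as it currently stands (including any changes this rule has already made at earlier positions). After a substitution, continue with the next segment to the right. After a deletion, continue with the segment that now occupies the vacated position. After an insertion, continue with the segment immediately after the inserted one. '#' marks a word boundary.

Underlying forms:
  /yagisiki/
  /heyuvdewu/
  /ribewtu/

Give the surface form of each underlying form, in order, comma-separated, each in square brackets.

/yagisiki/:
  1 Intervocalic Voicing: [yagisiki] → [yagisigi]
  2 Velar Palatalization: [yagisigi] → [yazisizi]
  3 Vowel Epenthesis: no change — [yazisizi]
  4 Geminate Reduction: no change — [yazisizi]
  5 Final Vowel Lowering: [yazisizi] → [yazisize]
/heyuvdewu/:
  1 Intervocalic Voicing: no change — [heyuvdewu]
  2 Velar Palatalization: no change — [heyuvdewu]
  3 Vowel Epenthesis: no change — [heyuvdewu]
  4 Geminate Reduction: no change — [heyuvdewu]
  5 Final Vowel Lowering: [heyuvdewu] → [heyuvdewo]
/ribewtu/:
  1 Intervocalic Voicing: no change — [ribewtu]
  2 Velar Palatalization: no change — [ribewtu]
  3 Vowel Epenthesis: no change — [ribewtu]
  4 Geminate Reduction: no change — [ribewtu]
  5 Final Vowel Lowering: [ribewtu] → [ribewto]

[yazisize], [heyuvdewo], [ribewto]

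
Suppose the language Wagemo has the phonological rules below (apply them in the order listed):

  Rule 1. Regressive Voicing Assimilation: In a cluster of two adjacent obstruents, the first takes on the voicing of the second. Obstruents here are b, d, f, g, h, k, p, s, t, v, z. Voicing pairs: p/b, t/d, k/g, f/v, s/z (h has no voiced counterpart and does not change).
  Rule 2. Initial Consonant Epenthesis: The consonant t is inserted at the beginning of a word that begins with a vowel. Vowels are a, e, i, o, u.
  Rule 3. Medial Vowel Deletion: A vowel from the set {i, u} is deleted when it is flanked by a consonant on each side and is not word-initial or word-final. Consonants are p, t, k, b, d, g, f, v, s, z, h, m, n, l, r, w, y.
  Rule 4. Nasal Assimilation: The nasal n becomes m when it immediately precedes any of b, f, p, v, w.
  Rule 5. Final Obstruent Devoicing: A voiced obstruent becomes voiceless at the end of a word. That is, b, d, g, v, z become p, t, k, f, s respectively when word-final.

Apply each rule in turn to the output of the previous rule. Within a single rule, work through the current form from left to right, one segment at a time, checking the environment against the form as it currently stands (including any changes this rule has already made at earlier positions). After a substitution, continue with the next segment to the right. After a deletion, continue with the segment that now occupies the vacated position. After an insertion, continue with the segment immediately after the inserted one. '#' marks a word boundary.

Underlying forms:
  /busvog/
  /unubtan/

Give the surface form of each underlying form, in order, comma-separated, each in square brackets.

/busvog/:
  Rule 1 Regressive Voicing Assimilation: [busvog] → [buzvog]
  Rule 2 Initial Consonant Epenthesis: no change — [buzvog]
  Rule 3 Medial Vowel Deletion: [buzvog] → [bzvog]
  Rule 4 Nasal Assimilation: no change — [bzvog]
  Rule 5 Final Obstruent Devoicing: [bzvog] → [bzvok]
/unubtan/:
  Rule 1 Regressive Voicing Assimilation: [unubtan] → [unuptan]
  Rule 2 Initial Consonant Epenthesis: [unuptan] → [tunuptan]
  Rule 3 Medial Vowel Deletion: [tunuptan] → [tnptan]
  Rule 4 Nasal Assimilation: [tnptan] → [tmptan]
  Rule 5 Final Obstruent Devoicing: no change — [tmptan]

[bzvok], [tmptan]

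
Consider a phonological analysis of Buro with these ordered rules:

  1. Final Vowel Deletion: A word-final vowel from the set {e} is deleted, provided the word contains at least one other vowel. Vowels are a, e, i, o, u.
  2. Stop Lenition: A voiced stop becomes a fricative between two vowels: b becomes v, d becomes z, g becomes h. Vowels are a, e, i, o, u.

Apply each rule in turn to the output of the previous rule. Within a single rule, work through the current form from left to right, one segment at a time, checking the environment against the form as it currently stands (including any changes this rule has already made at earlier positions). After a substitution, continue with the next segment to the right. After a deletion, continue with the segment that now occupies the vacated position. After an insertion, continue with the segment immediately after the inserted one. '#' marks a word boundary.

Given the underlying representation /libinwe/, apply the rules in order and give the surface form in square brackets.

1 Final Vowel Deletion: [libinwe] → [libinw]
2 Stop Lenition: [libinw] → [livinw]

[livinw]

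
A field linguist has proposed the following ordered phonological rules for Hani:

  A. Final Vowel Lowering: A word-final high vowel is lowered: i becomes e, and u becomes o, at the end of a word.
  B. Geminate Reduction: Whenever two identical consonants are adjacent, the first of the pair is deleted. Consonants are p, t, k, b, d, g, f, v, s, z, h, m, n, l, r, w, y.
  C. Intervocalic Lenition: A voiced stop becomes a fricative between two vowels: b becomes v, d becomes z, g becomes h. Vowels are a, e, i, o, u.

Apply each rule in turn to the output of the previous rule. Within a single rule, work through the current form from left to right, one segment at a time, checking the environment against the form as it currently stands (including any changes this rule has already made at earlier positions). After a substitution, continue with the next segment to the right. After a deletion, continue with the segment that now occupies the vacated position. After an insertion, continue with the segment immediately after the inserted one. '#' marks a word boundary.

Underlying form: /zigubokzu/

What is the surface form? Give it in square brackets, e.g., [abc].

A Final Vowel Lowering: [zigubokzu] → [zigubokzo]
B Geminate Reduction: no change — [zigubokzo]
C Intervocalic Lenition: [zigubokzo] → [zihuvokzo]

[zihuvokzo]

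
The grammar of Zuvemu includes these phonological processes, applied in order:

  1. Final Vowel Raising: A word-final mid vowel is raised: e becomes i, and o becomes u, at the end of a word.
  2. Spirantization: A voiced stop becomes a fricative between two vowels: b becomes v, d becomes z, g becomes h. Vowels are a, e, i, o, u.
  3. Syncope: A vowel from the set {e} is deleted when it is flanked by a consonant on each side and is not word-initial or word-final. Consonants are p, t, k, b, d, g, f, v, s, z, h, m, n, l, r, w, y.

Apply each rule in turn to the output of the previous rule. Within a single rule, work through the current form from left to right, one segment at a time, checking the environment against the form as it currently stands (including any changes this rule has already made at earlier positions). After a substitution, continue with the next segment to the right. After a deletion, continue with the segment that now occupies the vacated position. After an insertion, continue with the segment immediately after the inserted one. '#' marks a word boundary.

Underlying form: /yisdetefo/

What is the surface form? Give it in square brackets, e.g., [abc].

[yisdtfu]

1 Final Vowel Raising: [yisdetefo] → [yisdetefu]
2 Spirantization: no change — [yisdetefu]
3 Syncope: [yisdetefu] → [yisdtfu]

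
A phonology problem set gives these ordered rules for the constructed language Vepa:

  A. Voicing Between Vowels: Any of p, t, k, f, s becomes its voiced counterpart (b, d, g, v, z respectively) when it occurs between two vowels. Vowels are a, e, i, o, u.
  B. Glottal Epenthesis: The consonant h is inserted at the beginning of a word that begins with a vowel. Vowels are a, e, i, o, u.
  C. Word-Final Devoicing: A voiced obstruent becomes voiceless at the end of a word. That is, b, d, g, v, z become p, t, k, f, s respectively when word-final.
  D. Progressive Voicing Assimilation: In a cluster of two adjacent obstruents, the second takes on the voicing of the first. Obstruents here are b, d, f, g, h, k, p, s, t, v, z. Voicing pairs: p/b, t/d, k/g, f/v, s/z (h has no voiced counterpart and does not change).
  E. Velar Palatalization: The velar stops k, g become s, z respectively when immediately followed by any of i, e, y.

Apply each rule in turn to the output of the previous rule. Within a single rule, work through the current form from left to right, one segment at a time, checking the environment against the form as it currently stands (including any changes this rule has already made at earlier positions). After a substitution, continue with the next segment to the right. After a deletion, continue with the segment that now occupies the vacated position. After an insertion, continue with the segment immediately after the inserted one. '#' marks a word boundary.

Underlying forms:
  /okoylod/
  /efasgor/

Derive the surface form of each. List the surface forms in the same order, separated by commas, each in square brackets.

/okoylod/:
  A Voicing Between Vowels: [okoylod] → [ogoylod]
  B Glottal Epenthesis: [ogoylod] → [hogoylod]
  C Word-Final Devoicing: [hogoylod] → [hogoylot]
  D Progressive Voicing Assimilation: no change — [hogoylot]
  E Velar Palatalization: no change — [hogoylot]
/efasgor/:
  A Voicing Between Vowels: [efasgor] → [evasgor]
  B Glottal Epenthesis: [evasgor] → [hevasgor]
  C Word-Final Devoicing: no change — [hevasgor]
  D Progressive Voicing Assimilation: [hevasgor] → [hevaskor]
  E Velar Palatalization: no change — [hevaskor]

[hogoylot], [hevaskor]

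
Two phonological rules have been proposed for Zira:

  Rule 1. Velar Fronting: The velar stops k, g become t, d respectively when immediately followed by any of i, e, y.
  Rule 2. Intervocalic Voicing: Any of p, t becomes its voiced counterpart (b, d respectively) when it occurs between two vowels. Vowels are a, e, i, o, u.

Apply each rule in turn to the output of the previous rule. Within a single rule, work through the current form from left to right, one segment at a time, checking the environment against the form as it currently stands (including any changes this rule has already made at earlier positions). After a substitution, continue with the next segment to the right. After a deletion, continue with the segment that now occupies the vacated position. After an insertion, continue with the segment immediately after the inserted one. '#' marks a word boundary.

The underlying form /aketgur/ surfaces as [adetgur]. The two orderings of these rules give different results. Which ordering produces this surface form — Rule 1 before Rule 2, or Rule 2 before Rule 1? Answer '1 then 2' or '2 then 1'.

1 then 2

Order 1 then 2:
  1 Velar Fronting: [aketgur] → [atetgur]
  2 Intervocalic Voicing: [atetgur] → [adetgur]
  result: [adetgur]
Order 2 then 1:
  2 Intervocalic Voicing: no change — [aketgur]
  1 Velar Fronting: [aketgur] → [atetgur]
  result: [atetgur]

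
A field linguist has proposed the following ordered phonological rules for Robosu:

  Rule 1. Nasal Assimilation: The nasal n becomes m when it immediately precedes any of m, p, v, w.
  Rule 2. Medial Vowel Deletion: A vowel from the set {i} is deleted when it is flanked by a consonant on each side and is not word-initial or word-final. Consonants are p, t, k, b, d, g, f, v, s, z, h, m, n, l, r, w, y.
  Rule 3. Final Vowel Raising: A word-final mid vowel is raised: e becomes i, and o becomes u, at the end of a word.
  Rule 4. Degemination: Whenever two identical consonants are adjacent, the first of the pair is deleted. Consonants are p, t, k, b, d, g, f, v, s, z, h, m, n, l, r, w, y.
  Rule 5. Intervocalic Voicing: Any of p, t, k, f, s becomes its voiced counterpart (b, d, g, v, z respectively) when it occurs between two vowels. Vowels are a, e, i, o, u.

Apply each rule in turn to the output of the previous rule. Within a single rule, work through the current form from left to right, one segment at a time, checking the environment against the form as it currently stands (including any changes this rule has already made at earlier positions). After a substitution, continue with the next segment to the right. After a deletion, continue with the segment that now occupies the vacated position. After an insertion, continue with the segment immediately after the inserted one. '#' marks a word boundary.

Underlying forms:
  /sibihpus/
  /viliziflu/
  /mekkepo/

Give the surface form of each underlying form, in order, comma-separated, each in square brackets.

/sibihpus/:
  Rule 1 Nasal Assimilation: no change — [sibihpus]
  Rule 2 Medial Vowel Deletion: [sibihpus] → [sbhpus]
  Rule 3 Final Vowel Raising: no change — [sbhpus]
  Rule 4 Degemination: no change — [sbhpus]
  Rule 5 Intervocalic Voicing: no change — [sbhpus]
/viliziflu/:
  Rule 1 Nasal Assimilation: no change — [viliziflu]
  Rule 2 Medial Vowel Deletion: [viliziflu] → [vlzflu]
  Rule 3 Final Vowel Raising: no change — [vlzflu]
  Rule 4 Degemination: no change — [vlzflu]
  Rule 5 Intervocalic Voicing: no change — [vlzflu]
/mekkepo/:
  Rule 1 Nasal Assimilation: no change — [mekkepo]
  Rule 2 Medial Vowel Deletion: no change — [mekkepo]
  Rule 3 Final Vowel Raising: [mekkepo] → [mekkepu]
  Rule 4 Degemination: [mekkepu] → [mekepu]
  Rule 5 Intervocalic Voicing: [mekepu] → [megebu]

[sbhpus], [vlzflu], [megebu]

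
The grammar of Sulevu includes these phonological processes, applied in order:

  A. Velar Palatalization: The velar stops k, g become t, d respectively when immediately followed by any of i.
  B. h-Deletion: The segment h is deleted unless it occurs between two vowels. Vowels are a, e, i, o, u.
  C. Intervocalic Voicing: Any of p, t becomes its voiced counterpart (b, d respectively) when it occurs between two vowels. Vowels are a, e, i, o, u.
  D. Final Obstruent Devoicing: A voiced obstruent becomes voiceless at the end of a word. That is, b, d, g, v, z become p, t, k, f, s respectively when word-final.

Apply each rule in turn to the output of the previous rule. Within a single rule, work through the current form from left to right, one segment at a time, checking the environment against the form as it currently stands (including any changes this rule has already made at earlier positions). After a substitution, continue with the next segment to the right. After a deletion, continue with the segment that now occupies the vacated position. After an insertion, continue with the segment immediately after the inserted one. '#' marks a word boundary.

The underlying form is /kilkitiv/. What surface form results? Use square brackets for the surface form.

[tiltidif]

A Velar Palatalization: [kilkitiv] → [tiltitiv]
B h-Deletion: no change — [tiltitiv]
C Intervocalic Voicing: [tiltitiv] → [tiltidiv]
D Final Obstruent Devoicing: [tiltidiv] → [tiltidif]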